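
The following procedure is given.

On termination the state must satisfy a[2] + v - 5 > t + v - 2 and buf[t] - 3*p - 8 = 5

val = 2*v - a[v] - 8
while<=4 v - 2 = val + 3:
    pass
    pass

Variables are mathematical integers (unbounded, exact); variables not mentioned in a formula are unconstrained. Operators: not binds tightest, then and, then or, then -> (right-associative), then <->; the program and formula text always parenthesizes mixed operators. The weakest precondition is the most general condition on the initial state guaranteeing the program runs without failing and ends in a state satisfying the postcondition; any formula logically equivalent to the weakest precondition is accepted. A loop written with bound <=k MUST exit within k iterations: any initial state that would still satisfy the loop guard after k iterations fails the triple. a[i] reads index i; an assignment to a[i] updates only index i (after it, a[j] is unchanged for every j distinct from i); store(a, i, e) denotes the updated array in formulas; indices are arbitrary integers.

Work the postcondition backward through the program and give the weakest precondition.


Working backward. After the program, the postcondition a[2] + v - 5 > t + v - 2 and buf[t] - 3*p - 8 = 5 must hold; in canonical form it is a[2] > t + 3 and buf[t] = 3*p + 13.
Before the loop (bound <=4), unroll the exhaustion recursion (WP_0 = exit-now case; WP_j = one more guarded iteration, up to j = 4):
  WP_0: (not (v = val + 5)) and a[2] > t + 3 and buf[t] = 3*p + 13
  WP_1: (v = val + 5 -> ((not (v = val + 5)) and a[2] > t + 3 and buf[t] = 3*p + 13)) and ((not (v = val + 5)) -> (a[2] > t + 3 and buf[t] = 3*p + 13))
  WP_2: (v = val + 5 -> ((v = val + 5 -> ((not (v = val + 5)) and a[2] > t + 3 and buf[t] = 3*p + 13)) and ((not (v = val + 5)) -> (a[2] > t + 3 and buf[t] = 3*p + 13)))) and ((not (v = val + 5)) -> (a[2] > t + 3 and buf[t] = 3*p + 13))
  WP_3: (v = val + 5 -> ((v = val + 5 -> ((v = val + 5 -> ((not (v = val + 5)) and a[2] > t + 3 and buf[t] = 3*p + 13)) and ((not (v = val + 5)) -> (a[2] > t + 3 and buf[t] = 3*p + 13)))) and ((not (v = val + 5)) -> (a[2] > t + 3 and buf[t] = 3*p + 13)))) and ((not (v = val + 5)) -> (a[2] > t + 3 and buf[t] = 3*p + 13))
  WP_4: (v = val + 5 -> ((v = val + 5 -> ((v = val + 5 -> ((v = val + 5 -> ((not (v = val + 5)) and a[2] > t + 3 and buf[t] = 3*p + 13)) and ((not (v = val + 5)) -> (a[2] > t + 3 and buf[t] = 3*p + 13)))) and ((not (v = val + 5)) -> (a[2] > t + 3 and buf[t] = 3*p + 13)))) and ((not (v = val + 5)) -> (a[2] > t + 3 and buf[t] = 3*p + 13)))) and ((not (v = val + 5)) -> (a[2] > t + 3 and buf[t] = 3*p + 13))
So before the loop: (v = val + 5 -> ((v = val + 5 -> ((v = val + 5 -> ((v = val + 5 -> ((not (v = val + 5)) and a[2] > t + 3 and buf[t] = 3*p + 13)) and ((not (v = val + 5)) -> (a[2] > t + 3 and buf[t] = 3*p + 13)))) and ((not (v = val + 5)) -> (a[2] > t + 3 and buf[t] = 3*p + 13)))) and ((not (v = val + 5)) -> (a[2] > t + 3 and buf[t] = 3*p + 13)))) and ((not (v = val + 5)) -> (a[2] > t + 3 and buf[t] = 3*p + 13))
Before val := 2*v - a[v] - 8: (a[v] = v - 3 -> ((a[v] = v - 3 -> ((a[v] = v - 3 -> ((a[v] = v - 3 -> ((not (a[v] = v - 3)) and a[2] > t + 3 and buf[t] = 3*p + 13)) and ((not (a[v] = v - 3)) -> (a[2] > t + 3 and buf[t] = 3*p + 13)))) and ((not (a[v] = v - 3)) -> (a[2] > t + 3 and buf[t] = 3*p + 13)))) and ((not (a[v] = v - 3)) -> (a[2] > t + 3 and buf[t] = 3*p + 13)))) and ((not (a[v] = v - 3)) -> (a[2] > t + 3 and buf[t] = 3*p + 13))
Answer: WP = (a[v] = v - 3 -> ((a[v] = v - 3 -> ((a[v] = v - 3 -> ((a[v] = v - 3 -> ((not (a[v] = v - 3)) and a[2] > t + 3 and buf[t] = 3*p + 13)) and ((not (a[v] = v - 3)) -> (a[2] > t + 3 and buf[t] = 3*p + 13)))) and ((not (a[v] = v - 3)) -> (a[2] > t + 3 and buf[t] = 3*p + 13)))) and ((not (a[v] = v - 3)) -> (a[2] > t + 3 and buf[t] = 3*p + 13)))) and ((not (a[v] = v - 3)) -> (a[2] > t + 3 and buf[t] = 3*p + 13))


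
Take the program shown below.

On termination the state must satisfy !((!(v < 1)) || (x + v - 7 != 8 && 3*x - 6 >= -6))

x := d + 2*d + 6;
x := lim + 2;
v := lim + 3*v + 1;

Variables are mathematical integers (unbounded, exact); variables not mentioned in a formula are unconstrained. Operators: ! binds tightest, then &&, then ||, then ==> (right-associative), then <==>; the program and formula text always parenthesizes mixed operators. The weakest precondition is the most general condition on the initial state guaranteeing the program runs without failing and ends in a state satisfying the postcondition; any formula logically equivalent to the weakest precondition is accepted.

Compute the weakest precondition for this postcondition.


Working backward. After the program, the postcondition !((!(v < 1)) || (x + v - 7 != 8 && 3*x - 6 >= -6)) must hold; in canonical form it is !((!(v < 1)) || (v + x != 15 && 3*x >= 0)).
Before v := lim + 3*v + 1: !((!(lim + 3*v < 0)) || (lim + 3*v + x != 14 && 3*x >= 0))
Before x := lim + 2: !((!(lim + 3*v < 0)) || (2*lim + 3*v != 12 && 3*lim >= -6))
Before x := d + 2*d + 6: !((!(lim + 3*v < 0)) || (2*lim + 3*v != 12 && 3*lim >= -6))
Answer: WP = !((!(lim + 3*v < 0)) || (2*lim + 3*v != 12 && 3*lim >= -6))


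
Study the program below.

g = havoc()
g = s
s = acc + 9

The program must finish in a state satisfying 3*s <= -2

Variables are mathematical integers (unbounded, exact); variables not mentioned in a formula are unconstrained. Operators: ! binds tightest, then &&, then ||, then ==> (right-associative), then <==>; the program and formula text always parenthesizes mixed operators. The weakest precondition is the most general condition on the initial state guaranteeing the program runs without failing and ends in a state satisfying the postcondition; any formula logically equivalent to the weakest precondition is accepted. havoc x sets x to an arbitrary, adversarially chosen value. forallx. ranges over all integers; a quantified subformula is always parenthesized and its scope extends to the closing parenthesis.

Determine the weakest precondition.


Working backward. After the program, 3*s <= -2 must hold.
Before s := acc + 9: 3*acc <= -29
Before g := s: 3*acc <= -29
Before havoc g: 3*acc <= -29
Answer: WP = 3*acc <= -29


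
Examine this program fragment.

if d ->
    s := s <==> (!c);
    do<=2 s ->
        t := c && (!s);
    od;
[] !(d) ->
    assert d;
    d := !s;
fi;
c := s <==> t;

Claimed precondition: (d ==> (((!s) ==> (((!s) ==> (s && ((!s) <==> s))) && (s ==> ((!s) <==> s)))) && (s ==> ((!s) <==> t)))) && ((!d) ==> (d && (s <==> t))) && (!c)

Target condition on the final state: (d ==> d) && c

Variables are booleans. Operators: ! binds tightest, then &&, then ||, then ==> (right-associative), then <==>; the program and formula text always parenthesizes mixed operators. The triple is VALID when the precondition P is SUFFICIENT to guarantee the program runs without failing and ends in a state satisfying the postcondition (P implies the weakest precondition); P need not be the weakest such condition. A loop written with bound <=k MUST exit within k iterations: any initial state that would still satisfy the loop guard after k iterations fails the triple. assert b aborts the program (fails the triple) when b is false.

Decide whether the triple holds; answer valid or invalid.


Working backward. After the program, the postcondition (d ==> d) && c must hold; in canonical form it is c.
Before c := s <==> t: s <==> t
Then branch requires ((s <==> (!c)) ==> (((s <==> (!c)) ==> ((!(s <==> (!c))) && ((s <==> (!c)) <==> (c && (!(s <==> (!c))))))) && ((!(s <==> (!c))) ==> ((s <==> (!c)) <==> (c && (!(s <==> (!c)))))))) && ((!(s <==> (!c))) ==> ((s <==> (!c)) <==> t)); else branch requires d && (s <==> t).
Before the if: (d ==> (((s <==> (!c)) ==> (((s <==> (!c)) ==> ((!(s <==> (!c))) && ((s <==> (!c)) <==> (c && (!(s <==> (!c))))))) && ((!(s <==> (!c))) ==> ((s <==> (!c)) <==> (c && (!(s <==> (!c)))))))) && ((!(s <==> (!c))) ==> ((s <==> (!c)) <==> t)))) && ((!d) ==> (d && (s <==> t)))
The weakest precondition is (d ==> (((s <==> (!c)) ==> (((s <==> (!c)) ==> ((!(s <==> (!c))) && ((s <==> (!c)) <==> (c && (!(s <==> (!c))))))) && ((!(s <==> (!c))) ==> ((s <==> (!c)) <==> (c && (!(s <==> (!c)))))))) && ((!(s <==> (!c))) ==> ((s <==> (!c)) <==> t)))) && ((!d) ==> (d && (s <==> t))).
Check whether (d ==> (((!s) ==> (((!s) ==> (s && ((!s) <==> s))) && (s ==> ((!s) <==> s)))) && (s ==> ((!s) <==> t)))) && ((!d) ==> (d && (s <==> t))) && (!c) implies it.
Countermodel: at the initial state c = false, d = true, s = true, t = false, the precondition holds but the weakest precondition fails.
Answer: invalid


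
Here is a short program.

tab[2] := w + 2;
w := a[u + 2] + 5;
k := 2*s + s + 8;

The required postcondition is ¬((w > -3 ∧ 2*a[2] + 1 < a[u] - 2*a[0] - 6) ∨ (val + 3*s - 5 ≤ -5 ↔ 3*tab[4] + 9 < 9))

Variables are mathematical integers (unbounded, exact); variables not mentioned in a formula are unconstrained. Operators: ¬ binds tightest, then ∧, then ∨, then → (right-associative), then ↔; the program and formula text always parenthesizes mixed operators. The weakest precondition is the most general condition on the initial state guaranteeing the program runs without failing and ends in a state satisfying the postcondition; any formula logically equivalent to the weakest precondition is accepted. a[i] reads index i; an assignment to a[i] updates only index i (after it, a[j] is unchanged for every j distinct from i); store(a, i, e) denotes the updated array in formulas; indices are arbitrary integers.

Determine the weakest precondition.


Working backward. After the program, the postcondition ¬((w > -3 ∧ 2*a[2] + 1 < a[u] - 2*a[0] - 6) ∨ (val + 3*s - 5 ≤ -5 ↔ 3*tab[4] + 9 < 9)) must hold; in canonical form it is ¬((w > -3 ∧ 2*a[0] + 2*a[2] < a[u] - 7) ∨ (3*s + val ≤ 0 ↔ 3*tab[4] < 0)).
Before k := 2*s + s + 8: ¬((w > -3 ∧ 2*a[0] + 2*a[2] < a[u] - 7) ∨ (3*s + val ≤ 0 ↔ 3*tab[4] < 0))
Before w := a[u + 2] + 5: ¬((a[u + 2] > -8 ∧ 2*a[0] + 2*a[2] < a[u] - 7) ∨ (3*s + val ≤ 0 ↔ 3*tab[4] < 0))
Before tab[2] := w + 2: ¬((a[u + 2] > -8 ∧ 2*a[0] + 2*a[2] < a[u] - 7) ∨ (3*s + val ≤ 0 ↔ 3*tab[4] < 0))
Answer: WP = ¬((a[u + 2] > -8 ∧ 2*a[0] + 2*a[2] < a[u] - 7) ∨ (3*s + val ≤ 0 ↔ 3*tab[4] < 0))


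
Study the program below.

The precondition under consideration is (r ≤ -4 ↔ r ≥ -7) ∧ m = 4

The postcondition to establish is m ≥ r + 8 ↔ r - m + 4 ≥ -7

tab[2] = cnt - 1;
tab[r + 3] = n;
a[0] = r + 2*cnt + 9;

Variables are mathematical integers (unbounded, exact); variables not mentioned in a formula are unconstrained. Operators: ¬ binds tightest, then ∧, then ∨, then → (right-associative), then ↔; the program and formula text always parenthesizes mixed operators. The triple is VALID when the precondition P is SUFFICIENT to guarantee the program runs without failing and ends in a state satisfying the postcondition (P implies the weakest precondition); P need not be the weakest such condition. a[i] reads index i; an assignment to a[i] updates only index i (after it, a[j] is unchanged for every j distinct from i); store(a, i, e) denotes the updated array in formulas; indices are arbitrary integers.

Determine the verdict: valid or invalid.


Working backward. After the program, the postcondition m ≥ r + 8 ↔ r - m + 4 ≥ -7 must hold; in canonical form it is m ≥ r + 8 ↔ r ≥ m - 11.
Before a[0] := r + 2*cnt + 9: m ≥ r + 8 ↔ r ≥ m - 11
Before tab[r + 3] := n: m ≥ r + 8 ↔ r ≥ m - 11
Before tab[2] := cnt - 1: m ≥ r + 8 ↔ r ≥ m - 11
The weakest precondition is m ≥ r + 8 ↔ r ≥ m - 11.
Check whether (r ≤ -4 ↔ r ≥ -7) ∧ m = 4 implies it.
Every state satisfying the precondition satisfies the weakest precondition: the implication holds.
Answer: valid


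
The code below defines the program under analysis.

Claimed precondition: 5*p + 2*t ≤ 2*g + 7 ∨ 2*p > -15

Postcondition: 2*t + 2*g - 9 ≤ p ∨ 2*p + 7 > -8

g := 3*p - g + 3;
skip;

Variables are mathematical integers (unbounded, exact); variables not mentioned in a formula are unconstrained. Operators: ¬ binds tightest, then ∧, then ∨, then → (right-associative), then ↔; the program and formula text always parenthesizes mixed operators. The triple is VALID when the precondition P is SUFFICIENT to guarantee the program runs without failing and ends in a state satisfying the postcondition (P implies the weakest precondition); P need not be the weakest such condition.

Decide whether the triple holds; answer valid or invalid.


Working backward. After the program, the postcondition 2*t + 2*g - 9 ≤ p ∨ 2*p + 7 > -8 must hold; in canonical form it is 2*g + 2*t ≤ p + 9 ∨ 2*p > -15.
Before skip: 2*g + 2*t ≤ p + 9 ∨ 2*p > -15
Before g := 3*p - g + 3: 5*p + 2*t ≤ 2*g + 3 ∨ 2*p > -15
The weakest precondition is 5*p + 2*t ≤ 2*g + 3 ∨ 2*p > -15.
Check whether 5*p + 2*t ≤ 2*g + 7 ∨ 2*p > -15 implies it.
Countermodel: at the initial state g = -22, p = -8, t = 0, the precondition holds but the weakest precondition fails.
Answer: invalid


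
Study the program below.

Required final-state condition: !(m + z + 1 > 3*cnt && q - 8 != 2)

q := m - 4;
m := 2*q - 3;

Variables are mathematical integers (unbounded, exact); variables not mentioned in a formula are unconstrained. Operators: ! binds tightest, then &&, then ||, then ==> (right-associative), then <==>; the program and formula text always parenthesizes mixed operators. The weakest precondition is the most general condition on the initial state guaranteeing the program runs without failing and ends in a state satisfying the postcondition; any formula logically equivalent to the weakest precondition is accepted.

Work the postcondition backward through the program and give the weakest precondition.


Working backward. After the program, the postcondition !(m + z + 1 > 3*cnt && q - 8 != 2) must hold; in canonical form it is !(m + z > 3*cnt - 1 && q != 10).
Before m := 2*q - 3: !(2*q + z > 3*cnt + 2 && q != 10)
Before q := m - 4: !(2*m + z > 3*cnt + 10 && m != 14)
Answer: WP = !(2*m + z > 3*cnt + 10 && m != 14)


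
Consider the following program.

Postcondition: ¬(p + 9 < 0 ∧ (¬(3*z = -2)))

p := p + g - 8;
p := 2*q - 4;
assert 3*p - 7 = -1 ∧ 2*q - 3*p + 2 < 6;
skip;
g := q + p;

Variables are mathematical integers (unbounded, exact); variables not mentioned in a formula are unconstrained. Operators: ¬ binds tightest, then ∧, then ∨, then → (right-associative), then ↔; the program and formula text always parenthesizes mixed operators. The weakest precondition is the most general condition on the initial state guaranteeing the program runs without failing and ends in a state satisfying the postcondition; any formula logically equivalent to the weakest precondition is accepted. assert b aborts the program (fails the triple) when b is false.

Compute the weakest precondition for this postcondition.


Working backward. After the program, the postcondition ¬(p + 9 < 0 ∧ (¬(3*z = -2))) must hold; in canonical form it is ¬(p < -9 ∧ (¬(3*z = -2))).
Before g := q + p: ¬(p < -9 ∧ (¬(3*z = -2)))
Before skip: ¬(p < -9 ∧ (¬(3*z = -2)))
Before assert 3*p - 7 = -1 ∧ 2*q - 3*p + 2 < 6: 3*p = 6 ∧ 2*q < 3*p + 4 ∧ (¬(p < -9 ∧ (¬(3*z = -2))))
Before p := 2*q - 4: 6*q = 18 ∧ 4*q > 8 ∧ (¬(2*q < -5 ∧ (¬(3*z = -2))))
Before p := p + g - 8: 6*q = 18 ∧ 4*q > 8 ∧ (¬(2*q < -5 ∧ (¬(3*z = -2))))
Answer: WP = 6*q = 18 ∧ 4*q > 8 ∧ (¬(2*q < -5 ∧ (¬(3*z = -2))))


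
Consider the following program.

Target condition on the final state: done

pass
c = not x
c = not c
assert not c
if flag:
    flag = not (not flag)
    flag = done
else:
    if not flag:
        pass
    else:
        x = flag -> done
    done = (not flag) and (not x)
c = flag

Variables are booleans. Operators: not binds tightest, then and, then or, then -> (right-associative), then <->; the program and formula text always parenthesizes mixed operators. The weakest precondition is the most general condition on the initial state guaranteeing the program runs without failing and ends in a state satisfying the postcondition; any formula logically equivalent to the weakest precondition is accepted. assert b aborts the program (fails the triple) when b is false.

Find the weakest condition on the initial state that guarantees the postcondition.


Working backward. After the program, done must hold.
Before c := flag: done
Then branch requires done; else branch requires ((not flag) -> ((not flag) and (not x))) and (flag -> ((not flag) and (not (flag -> done)))).
Before the if: (flag -> done) and ((not flag) -> (((not flag) -> ((not flag) and (not x))) and (flag -> ((not flag) and (not (flag -> done))))))
Before assert not c: (not c) and (flag -> done) and ((not flag) -> (((not flag) -> ((not flag) and (not x))) and (flag -> ((not flag) and (not (flag -> done))))))
Before c := not c: c and (flag -> done) and ((not flag) -> (((not flag) -> ((not flag) and (not x))) and (flag -> ((not flag) and (not (flag -> done))))))
Before c := not x: (not x) and (flag -> done) and ((not flag) -> (((not flag) -> ((not flag) and (not x))) and (flag -> ((not flag) and (not (flag -> done))))))
Before skip: (not x) and (flag -> done) and ((not flag) -> (((not flag) -> ((not flag) and (not x))) and (flag -> ((not flag) and (not (flag -> done))))))
Answer: WP = (not x) and (flag -> done) and ((not flag) -> (((not flag) -> ((not flag) and (not x))) and (flag -> ((not flag) and (not (flag -> done))))))


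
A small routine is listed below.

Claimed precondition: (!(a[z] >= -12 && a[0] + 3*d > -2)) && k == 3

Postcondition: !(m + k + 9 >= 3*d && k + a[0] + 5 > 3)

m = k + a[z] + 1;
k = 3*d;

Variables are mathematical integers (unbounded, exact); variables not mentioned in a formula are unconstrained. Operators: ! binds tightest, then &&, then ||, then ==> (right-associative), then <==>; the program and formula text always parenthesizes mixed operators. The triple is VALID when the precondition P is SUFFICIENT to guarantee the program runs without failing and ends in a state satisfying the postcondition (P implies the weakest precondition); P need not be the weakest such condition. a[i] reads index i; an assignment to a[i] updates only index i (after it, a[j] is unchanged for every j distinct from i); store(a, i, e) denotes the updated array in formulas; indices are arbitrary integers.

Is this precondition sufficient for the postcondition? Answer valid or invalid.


Working backward. After the program, the postcondition !(m + k + 9 >= 3*d && k + a[0] + 5 > 3) must hold; in canonical form it is !(k + m >= 3*d - 9 && a[0] + k > -2).
Before k := 3*d: !(m >= -9 && a[0] + 3*d > -2)
Before m := k + a[z] + 1: !(a[z] + k >= -10 && a[0] + 3*d > -2)
The weakest precondition is !(a[z] + k >= -10 && a[0] + 3*d > -2).
Check whether (!(a[z] >= -12 && a[0] + 3*d > -2)) && k == 3 implies it.
Countermodel: at the initial state a = {[0] = 17422, [2] = -13, elsewhere 17422}, d = 0, k = 3, z = 2, the precondition holds but the weakest precondition fails.
Answer: invalid


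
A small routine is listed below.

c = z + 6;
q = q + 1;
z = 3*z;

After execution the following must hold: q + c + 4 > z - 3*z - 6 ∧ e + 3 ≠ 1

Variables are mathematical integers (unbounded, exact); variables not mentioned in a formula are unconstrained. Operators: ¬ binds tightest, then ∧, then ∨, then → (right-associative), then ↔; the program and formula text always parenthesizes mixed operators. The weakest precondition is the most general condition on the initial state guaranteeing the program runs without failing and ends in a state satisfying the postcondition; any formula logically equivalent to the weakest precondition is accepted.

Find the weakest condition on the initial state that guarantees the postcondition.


Working backward. After the program, the postcondition q + c + 4 > z - 3*z - 6 ∧ e + 3 ≠ 1 must hold; in canonical form it is c + q + 2*z > -10 ∧ e ≠ -2.
Before z := 3*z: c + q + 6*z > -10 ∧ e ≠ -2
Before q := q + 1: c + q + 6*z > -11 ∧ e ≠ -2
Before c := z + 6: q + 7*z > -17 ∧ e ≠ -2
Answer: WP = q + 7*z > -17 ∧ e ≠ -2


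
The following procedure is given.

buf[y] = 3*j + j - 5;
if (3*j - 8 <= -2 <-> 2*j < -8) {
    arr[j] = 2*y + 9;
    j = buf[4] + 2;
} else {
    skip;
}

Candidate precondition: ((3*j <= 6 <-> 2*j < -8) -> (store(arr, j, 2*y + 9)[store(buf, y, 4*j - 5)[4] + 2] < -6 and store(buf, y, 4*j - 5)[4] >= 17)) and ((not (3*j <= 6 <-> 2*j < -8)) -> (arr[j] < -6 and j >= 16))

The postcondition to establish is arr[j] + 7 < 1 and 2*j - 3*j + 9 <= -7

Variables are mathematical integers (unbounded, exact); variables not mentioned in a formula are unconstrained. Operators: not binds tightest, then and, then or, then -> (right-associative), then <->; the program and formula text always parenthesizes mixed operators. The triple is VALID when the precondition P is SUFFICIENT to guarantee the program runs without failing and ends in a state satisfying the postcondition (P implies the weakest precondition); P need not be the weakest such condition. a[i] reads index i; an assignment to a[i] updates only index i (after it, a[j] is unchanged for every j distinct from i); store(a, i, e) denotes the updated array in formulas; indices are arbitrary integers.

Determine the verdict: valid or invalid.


Working backward. After the program, the postcondition arr[j] + 7 < 1 and 2*j - 3*j + 9 <= -7 must hold; in canonical form it is arr[j] < -6 and j >= 16.
Then branch requires store(arr, j, 2*y + 9)[buf[4] + 2] < -6 and buf[4] >= 14; else branch requires arr[j] < -6 and j >= 16.
Before the if: ((3*j <= 6 <-> 2*j < -8) -> (store(arr, j, 2*y + 9)[buf[4] + 2] < -6 and buf[4] >= 14)) and ((not (3*j <= 6 <-> 2*j < -8)) -> (arr[j] < -6 and j >= 16))
Before buf[y] := 3*j + j - 5: ((3*j <= 6 <-> 2*j < -8) -> (store(arr, j, 2*y + 9)[store(buf, y, 4*j - 5)[4] + 2] < -6 and store(buf, y, 4*j - 5)[4] >= 14)) and ((not (3*j <= 6 <-> 2*j < -8)) -> (arr[j] < -6 and j >= 16))
The weakest precondition is ((3*j <= 6 <-> 2*j < -8) -> (store(arr, j, 2*y + 9)[store(buf, y, 4*j - 5)[4] + 2] < -6 and store(buf, y, 4*j - 5)[4] >= 14)) and ((not (3*j <= 6 <-> 2*j < -8)) -> (arr[j] < -6 and j >= 16)).
Check whether ((3*j <= 6 <-> 2*j < -8) -> (store(arr, j, 2*y + 9)[store(buf, y, 4*j - 5)[4] + 2] < -6 and store(buf, y, 4*j - 5)[4] >= 17)) and ((not (3*j <= 6 <-> 2*j < -8)) -> (arr[j] < -6 and j >= 16)) implies it.
Every state satisfying the precondition satisfies the weakest precondition: the implication holds.
Answer: valid


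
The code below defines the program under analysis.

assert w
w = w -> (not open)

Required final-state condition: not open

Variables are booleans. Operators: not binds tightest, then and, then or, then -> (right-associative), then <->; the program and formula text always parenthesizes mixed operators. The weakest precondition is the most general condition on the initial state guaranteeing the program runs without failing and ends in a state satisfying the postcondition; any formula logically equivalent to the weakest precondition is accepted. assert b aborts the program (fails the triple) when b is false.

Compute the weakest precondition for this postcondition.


Working backward. After the program, not open must hold.
Before w := w -> (not open): not open
Before assert w: w and (not open)
Answer: WP = w and (not open)


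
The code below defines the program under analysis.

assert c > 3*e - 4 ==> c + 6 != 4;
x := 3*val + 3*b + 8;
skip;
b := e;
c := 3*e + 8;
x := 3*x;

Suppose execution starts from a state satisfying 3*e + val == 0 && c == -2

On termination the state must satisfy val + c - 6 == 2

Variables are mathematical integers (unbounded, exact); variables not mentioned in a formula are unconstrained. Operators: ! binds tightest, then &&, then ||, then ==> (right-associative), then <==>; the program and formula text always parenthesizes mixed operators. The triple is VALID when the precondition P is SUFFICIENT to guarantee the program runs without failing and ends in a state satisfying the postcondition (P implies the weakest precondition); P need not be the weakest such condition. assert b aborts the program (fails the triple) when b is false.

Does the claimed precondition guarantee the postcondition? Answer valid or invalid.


Working backward. After the program, the postcondition val + c - 6 == 2 must hold; in canonical form it is c + val == 8.
Before x := 3*x: c + val == 8
Before c := 3*e + 8: 3*e + val == 0
Before b := e: 3*e + val == 0
Before skip: 3*e + val == 0
Before x := 3*val + 3*b + 8: 3*e + val == 0
Before assert c > 3*e - 4 ==> c + 6 != 4: (c > 3*e - 4 ==> c != -2) && 3*e + val == 0
The weakest precondition is (c > 3*e - 4 ==> c != -2) && 3*e + val == 0.
Check whether 3*e + val == 0 && c == -2 implies it.
Countermodel: at the initial state c = -2, e = 0, val = 0, the precondition holds but the weakest precondition fails.
Answer: invalid


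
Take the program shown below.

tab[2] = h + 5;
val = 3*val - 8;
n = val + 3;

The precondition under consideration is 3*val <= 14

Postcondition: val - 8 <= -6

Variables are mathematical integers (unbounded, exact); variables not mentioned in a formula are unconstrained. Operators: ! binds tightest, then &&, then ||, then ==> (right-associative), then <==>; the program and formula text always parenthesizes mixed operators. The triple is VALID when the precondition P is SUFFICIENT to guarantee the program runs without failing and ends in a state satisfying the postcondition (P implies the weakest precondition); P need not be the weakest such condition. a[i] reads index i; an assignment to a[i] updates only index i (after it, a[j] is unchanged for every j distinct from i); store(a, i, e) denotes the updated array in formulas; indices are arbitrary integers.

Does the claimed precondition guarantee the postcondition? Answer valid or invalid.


Working backward. After the program, the postcondition val - 8 <= -6 must hold; in canonical form it is val <= 2.
Before n := val + 3: val <= 2
Before val := 3*val - 8: 3*val <= 10
Before tab[2] := h + 5: 3*val <= 10
The weakest precondition is 3*val <= 10.
Check whether 3*val <= 14 implies it.
Countermodel: at the initial state val = 4, the precondition holds but the weakest precondition fails.
Answer: invalid


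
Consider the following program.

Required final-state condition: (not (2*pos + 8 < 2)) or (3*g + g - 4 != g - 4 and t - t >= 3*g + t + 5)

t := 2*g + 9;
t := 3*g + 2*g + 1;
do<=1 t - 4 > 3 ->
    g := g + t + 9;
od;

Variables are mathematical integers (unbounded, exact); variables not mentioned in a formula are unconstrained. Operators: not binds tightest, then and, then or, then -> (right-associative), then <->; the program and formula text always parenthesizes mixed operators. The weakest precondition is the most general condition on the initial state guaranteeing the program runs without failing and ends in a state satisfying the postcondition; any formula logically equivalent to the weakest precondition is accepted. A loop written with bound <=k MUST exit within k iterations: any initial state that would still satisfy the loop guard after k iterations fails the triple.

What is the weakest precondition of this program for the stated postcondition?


Working backward. After the program, the postcondition (not (2*pos + 8 < 2)) or (3*g + g - 4 != g - 4 and t - t >= 3*g + t + 5) must hold; in canonical form it is (not (2*pos < -6)) or (3*g != 0 and 3*g + t <= -5).
Before the loop (bound <=1), unroll the exhaustion recursion (WP_0 = exit-now case; WP_j = one more guarded iteration, up to j = 1):
  WP_0: (not (t > 7)) and ((not (2*pos < -6)) or (3*g != 0 and 3*g + t <= -5))
  WP_1: (t > 7 -> ((not (t > 7)) and ((not (2*pos < -6)) or (3*g + 3*t != -27 and 3*g + 4*t <= -32)))) and ((not (t > 7)) -> ((not (2*pos < -6)) or (3*g != 0 and 3*g + t <= -5)))
So before the loop: (t > 7 -> ((not (t > 7)) and ((not (2*pos < -6)) or (3*g + 3*t != -27 and 3*g + 4*t <= -32)))) and ((not (t > 7)) -> ((not (2*pos < -6)) or (3*g != 0 and 3*g + t <= -5)))
Before t := 3*g + 2*g + 1: (5*g > 6 -> ((not (5*g > 6)) and ((not (2*pos < -6)) or (18*g != -30 and 23*g <= -36)))) and ((not (5*g > 6)) -> ((not (2*pos < -6)) or (3*g != 0 and 8*g <= -6)))
Before t := 2*g + 9: (5*g > 6 -> ((not (5*g > 6)) and ((not (2*pos < -6)) or (18*g != -30 and 23*g <= -36)))) and ((not (5*g > 6)) -> ((not (2*pos < -6)) or (3*g != 0 and 8*g <= -6)))
Answer: WP = (5*g > 6 -> ((not (5*g > 6)) and ((not (2*pos < -6)) or (18*g != -30 and 23*g <= -36)))) and ((not (5*g > 6)) -> ((not (2*pos < -6)) or (3*g != 0 and 8*g <= -6)))


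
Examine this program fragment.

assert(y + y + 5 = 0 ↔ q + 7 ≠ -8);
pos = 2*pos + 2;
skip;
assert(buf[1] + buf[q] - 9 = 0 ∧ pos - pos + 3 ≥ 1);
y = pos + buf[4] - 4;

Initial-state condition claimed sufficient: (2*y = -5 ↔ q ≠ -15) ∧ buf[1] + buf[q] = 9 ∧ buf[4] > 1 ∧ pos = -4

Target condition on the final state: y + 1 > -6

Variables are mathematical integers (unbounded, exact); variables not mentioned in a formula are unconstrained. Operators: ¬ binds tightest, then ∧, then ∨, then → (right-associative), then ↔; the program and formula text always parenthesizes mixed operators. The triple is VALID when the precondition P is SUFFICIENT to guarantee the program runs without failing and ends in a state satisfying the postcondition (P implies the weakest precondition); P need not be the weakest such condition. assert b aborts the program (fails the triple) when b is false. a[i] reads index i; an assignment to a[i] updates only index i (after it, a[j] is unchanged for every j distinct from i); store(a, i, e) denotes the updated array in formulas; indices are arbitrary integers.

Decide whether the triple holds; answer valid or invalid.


Working backward. After the program, the postcondition y + 1 > -6 must hold; in canonical form it is y > -7.
Before y := pos + buf[4] - 4: buf[4] + pos > -3
Before assert buf[1] + buf[q] - 9 = 0 ∧ pos - pos + 3 ≥ 1: buf[1] + buf[q] = 9 ∧ buf[4] + pos > -3
Before skip: buf[1] + buf[q] = 9 ∧ buf[4] + pos > -3
Before pos := 2*pos + 2: buf[1] + buf[q] = 9 ∧ buf[4] + 2*pos > -5
Before assert y + y + 5 = 0 ↔ q + 7 ≠ -8: (2*y = -5 ↔ q ≠ -15) ∧ buf[1] + buf[q] = 9 ∧ buf[4] + 2*pos > -5
The weakest precondition is (2*y = -5 ↔ q ≠ -15) ∧ buf[1] + buf[q] = 9 ∧ buf[4] + 2*pos > -5.
Check whether (2*y = -5 ↔ q ≠ -15) ∧ buf[1] + buf[q] = 9 ∧ buf[4] > 1 ∧ pos = -4 implies it.
Countermodel: at the initial state buf = {[-15] = 0, [1] = 9, [4] = 2, elsewhere 9}, pos = -4, q = -15, y = 0, the precondition holds but the weakest precondition fails.
Answer: invalid


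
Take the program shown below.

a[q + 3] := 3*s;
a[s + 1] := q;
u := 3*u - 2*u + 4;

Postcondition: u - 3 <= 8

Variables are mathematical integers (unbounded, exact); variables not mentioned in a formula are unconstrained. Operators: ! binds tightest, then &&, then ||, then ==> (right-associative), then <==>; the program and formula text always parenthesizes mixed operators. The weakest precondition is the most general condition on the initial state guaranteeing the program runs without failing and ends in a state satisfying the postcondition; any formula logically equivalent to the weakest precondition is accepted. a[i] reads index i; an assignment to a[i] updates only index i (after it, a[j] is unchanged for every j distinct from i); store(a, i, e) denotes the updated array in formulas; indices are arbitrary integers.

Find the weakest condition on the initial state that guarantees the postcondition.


Working backward. After the program, the postcondition u - 3 <= 8 must hold; in canonical form it is u <= 11.
Before u := 3*u - 2*u + 4: u <= 7
Before a[s + 1] := q: u <= 7
Before a[q + 3] := 3*s: u <= 7
Answer: WP = u <= 7


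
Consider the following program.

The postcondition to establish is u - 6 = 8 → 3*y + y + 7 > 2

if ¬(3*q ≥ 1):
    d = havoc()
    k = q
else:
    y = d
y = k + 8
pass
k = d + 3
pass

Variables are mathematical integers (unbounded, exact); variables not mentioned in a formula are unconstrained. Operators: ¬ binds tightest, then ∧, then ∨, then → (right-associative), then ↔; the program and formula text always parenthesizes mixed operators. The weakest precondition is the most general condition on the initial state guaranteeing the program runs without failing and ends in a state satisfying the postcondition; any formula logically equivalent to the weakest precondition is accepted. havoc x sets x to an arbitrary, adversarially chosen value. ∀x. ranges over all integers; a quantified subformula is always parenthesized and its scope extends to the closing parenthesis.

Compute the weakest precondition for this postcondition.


Working backward. After the program, the postcondition u - 6 = 8 → 3*y + y + 7 > 2 must hold; in canonical form it is u = 14 → 4*y > -5.
Before skip: u = 14 → 4*y > -5
Before k := d + 3: u = 14 → 4*y > -5
Before skip: u = 14 → 4*y > -5
Before y := k + 8: u = 14 → 4*k > -37
Then branch requires u = 14 → 4*q > -37; else branch requires u = 14 → 4*k > -37.
Before the if: ((¬(3*q ≥ 1)) → (u = 14 → 4*q > -37)) ∧ (3*q ≥ 1 → (u = 14 → 4*k > -37))
Answer: WP = ((¬(3*q ≥ 1)) → (u = 14 → 4*q > -37)) ∧ (3*q ≥ 1 → (u = 14 → 4*k > -37))


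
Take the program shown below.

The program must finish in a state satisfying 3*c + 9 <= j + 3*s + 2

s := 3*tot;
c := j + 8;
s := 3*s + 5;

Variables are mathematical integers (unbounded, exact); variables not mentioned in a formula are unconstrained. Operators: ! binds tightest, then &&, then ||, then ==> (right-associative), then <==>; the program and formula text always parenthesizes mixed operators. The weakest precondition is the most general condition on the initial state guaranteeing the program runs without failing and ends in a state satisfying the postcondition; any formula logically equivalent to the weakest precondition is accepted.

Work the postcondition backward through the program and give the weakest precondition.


Working backward. After the program, the postcondition 3*c + 9 <= j + 3*s + 2 must hold; in canonical form it is 3*c <= j + 3*s - 7.
Before s := 3*s + 5: 3*c <= j + 9*s + 8
Before c := j + 8: 2*j <= 9*s - 16
Before s := 3*tot: 2*j <= 27*tot - 16
Answer: WP = 2*j <= 27*tot - 16


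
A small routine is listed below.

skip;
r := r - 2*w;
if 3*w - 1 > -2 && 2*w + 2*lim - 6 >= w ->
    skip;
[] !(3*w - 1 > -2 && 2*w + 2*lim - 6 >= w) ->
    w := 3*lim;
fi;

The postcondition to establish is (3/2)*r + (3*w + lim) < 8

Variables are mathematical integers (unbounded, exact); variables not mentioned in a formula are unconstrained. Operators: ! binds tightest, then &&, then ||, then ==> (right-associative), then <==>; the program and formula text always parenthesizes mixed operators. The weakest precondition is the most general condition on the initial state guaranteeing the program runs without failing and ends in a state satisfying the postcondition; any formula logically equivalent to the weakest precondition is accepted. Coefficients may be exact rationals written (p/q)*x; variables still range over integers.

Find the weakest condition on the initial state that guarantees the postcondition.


Working backward. After the program, the postcondition (3/2)*r + (3*w + lim) < 8 must hold; in canonical form it is lim + (3/2)*r + 3*w < 8.
Then branch requires lim + (3/2)*r + 3*w < 8; else branch requires 10*lim + (3/2)*r < 8.
Before the if: ((3*w > -1 && 2*lim + w >= 6) ==> lim + (3/2)*r + 3*w < 8) && ((!(3*w > -1 && 2*lim + w >= 6)) ==> 10*lim + (3/2)*r < 8)
Before r := r - 2*w: ((3*w > -1 && 2*lim + w >= 6) ==> lim + (3/2)*r < 8) && ((!(3*w > -1 && 2*lim + w >= 6)) ==> 10*lim + (3/2)*r < 3*w + 8)
Before skip: ((3*w > -1 && 2*lim + w >= 6) ==> lim + (3/2)*r < 8) && ((!(3*w > -1 && 2*lim + w >= 6)) ==> 10*lim + (3/2)*r < 3*w + 8)
Answer: WP = ((3*w > -1 && 2*lim + w >= 6) ==> lim + (3/2)*r < 8) && ((!(3*w > -1 && 2*lim + w >= 6)) ==> 10*lim + (3/2)*r < 3*w + 8)


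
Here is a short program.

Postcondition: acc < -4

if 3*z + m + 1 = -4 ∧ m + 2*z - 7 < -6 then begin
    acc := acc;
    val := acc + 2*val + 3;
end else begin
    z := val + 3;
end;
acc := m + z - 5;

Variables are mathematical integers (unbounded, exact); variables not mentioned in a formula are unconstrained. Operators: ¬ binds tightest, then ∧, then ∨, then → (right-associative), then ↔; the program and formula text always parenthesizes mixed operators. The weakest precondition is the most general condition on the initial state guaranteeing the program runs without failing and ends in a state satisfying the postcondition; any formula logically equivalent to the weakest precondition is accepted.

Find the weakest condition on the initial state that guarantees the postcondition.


Working backward. After the program, acc < -4 must hold.
Before acc := m + z - 5: m + z < 1
Then branch requires m + z < 1; else branch requires m + val < -2.
Before the if: ((m + 3*z = -5 ∧ m + 2*z < 1) → m + z < 1) ∧ ((¬(m + 3*z = -5 ∧ m + 2*z < 1)) → m + val < -2)
Answer: WP = ((m + 3*z = -5 ∧ m + 2*z < 1) → m + z < 1) ∧ ((¬(m + 3*z = -5 ∧ m + 2*z < 1)) → m + val < -2)


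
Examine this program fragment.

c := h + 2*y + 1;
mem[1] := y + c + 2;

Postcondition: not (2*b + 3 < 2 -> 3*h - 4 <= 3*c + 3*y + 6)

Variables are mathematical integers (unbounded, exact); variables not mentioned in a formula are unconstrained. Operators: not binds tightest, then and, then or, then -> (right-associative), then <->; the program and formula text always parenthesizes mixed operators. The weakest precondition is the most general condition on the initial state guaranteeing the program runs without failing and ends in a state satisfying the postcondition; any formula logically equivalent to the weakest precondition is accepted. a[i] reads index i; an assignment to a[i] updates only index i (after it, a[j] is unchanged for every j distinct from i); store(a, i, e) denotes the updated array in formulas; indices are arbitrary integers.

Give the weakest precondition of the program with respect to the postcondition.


Working backward. After the program, the postcondition not (2*b + 3 < 2 -> 3*h - 4 <= 3*c + 3*y + 6) must hold; in canonical form it is not (2*b < -1 -> 3*h <= 3*c + 3*y + 10).
Before mem[1] := y + c + 2: not (2*b < -1 -> 3*h <= 3*c + 3*y + 10)
Before c := h + 2*y + 1: not (2*b < -1 -> 9*y >= -13)
Answer: WP = not (2*b < -1 -> 9*y >= -13)


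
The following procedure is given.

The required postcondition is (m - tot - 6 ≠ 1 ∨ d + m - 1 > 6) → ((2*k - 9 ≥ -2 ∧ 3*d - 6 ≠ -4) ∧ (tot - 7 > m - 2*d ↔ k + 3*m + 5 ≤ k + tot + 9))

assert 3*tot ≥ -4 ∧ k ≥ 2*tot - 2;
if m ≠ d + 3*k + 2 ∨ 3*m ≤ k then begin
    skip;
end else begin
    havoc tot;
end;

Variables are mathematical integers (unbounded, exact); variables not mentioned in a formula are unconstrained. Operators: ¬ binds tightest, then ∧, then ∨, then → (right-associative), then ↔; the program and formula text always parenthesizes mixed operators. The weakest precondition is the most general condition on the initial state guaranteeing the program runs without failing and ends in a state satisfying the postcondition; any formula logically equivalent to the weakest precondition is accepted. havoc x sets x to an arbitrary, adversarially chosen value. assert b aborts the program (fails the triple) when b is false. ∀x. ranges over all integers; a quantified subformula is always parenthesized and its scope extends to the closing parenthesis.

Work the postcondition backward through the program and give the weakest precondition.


Working backward. After the program, the postcondition (m - tot - 6 ≠ 1 ∨ d + m - 1 > 6) → ((2*k - 9 ≥ -2 ∧ 3*d - 6 ≠ -4) ∧ (tot - 7 > m - 2*d ↔ k + 3*m + 5 ≤ k + tot + 9)) must hold; in canonical form it is (m ≠ tot + 7 ∨ d + m > 7) → (2*k ≥ 7 ∧ 3*d ≠ 2 ∧ (2*d + tot > m + 7 ↔ 3*m ≤ tot + 4)).
Then branch requires (m ≠ tot + 7 ∨ d + m > 7) → (2*k ≥ 7 ∧ 3*d ≠ 2 ∧ (2*d + tot > m + 7 ↔ 3*m ≤ tot + 4)); else branch requires ∀tot_1. ((m ≠ tot_1 + 7 ∨ d + m > 7) → (2*k ≥ 7 ∧ 3*d ≠ 2 ∧ (2*d + tot_1 > m + 7 ↔ 3*m ≤ tot_1 + 4))).
Before the if: ((m ≠ d + 3*k + 2 ∨ 3*m ≤ k) → ((m ≠ tot + 7 ∨ d + m > 7) → (2*k ≥ 7 ∧ 3*d ≠ 2 ∧ (2*d + tot > m + 7 ↔ 3*m ≤ tot + 4)))) ∧ ((¬(m ≠ d + 3*k + 2 ∨ 3*m ≤ k)) → (∀tot_1. ((m ≠ tot_1 + 7 ∨ d + m > 7) → (2*k ≥ 7 ∧ 3*d ≠ 2 ∧ (2*d + tot_1 > m + 7 ↔ 3*m ≤ tot_1 + 4)))))
Before assert 3*tot ≥ -4 ∧ k ≥ 2*tot - 2: 3*tot ≥ -4 ∧ k ≥ 2*tot - 2 ∧ ((m ≠ d + 3*k + 2 ∨ 3*m ≤ k) → ((m ≠ tot + 7 ∨ d + m > 7) → (2*k ≥ 7 ∧ 3*d ≠ 2 ∧ (2*d + tot > m + 7 ↔ 3*m ≤ tot + 4)))) ∧ ((¬(m ≠ d + 3*k + 2 ∨ 3*m ≤ k)) → (∀tot_1. ((m ≠ tot_1 + 7 ∨ d + m > 7) → (2*k ≥ 7 ∧ 3*d ≠ 2 ∧ (2*d + tot_1 > m + 7 ↔ 3*m ≤ tot_1 + 4)))))
Answer: WP = 3*tot ≥ -4 ∧ k ≥ 2*tot - 2 ∧ ((m ≠ d + 3*k + 2 ∨ 3*m ≤ k) → ((m ≠ tot + 7 ∨ d + m > 7) → (2*k ≥ 7 ∧ 3*d ≠ 2 ∧ (2*d + tot > m + 7 ↔ 3*m ≤ tot + 4)))) ∧ ((¬(m ≠ d + 3*k + 2 ∨ 3*m ≤ k)) → (∀tot_1. ((m ≠ tot_1 + 7 ∨ d + m > 7) → (2*k ≥ 7 ∧ 3*d ≠ 2 ∧ (2*d + tot_1 > m + 7 ↔ 3*m ≤ tot_1 + 4)))))
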